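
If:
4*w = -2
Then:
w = -1/2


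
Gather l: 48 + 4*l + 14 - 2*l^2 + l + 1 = -2*l^2 + 5*l + 63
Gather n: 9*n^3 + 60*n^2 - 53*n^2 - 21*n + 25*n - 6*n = 9*n^3 + 7*n^2 - 2*n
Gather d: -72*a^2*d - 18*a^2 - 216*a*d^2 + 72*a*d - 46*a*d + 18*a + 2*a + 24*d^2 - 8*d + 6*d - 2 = -18*a^2 + 20*a + d^2*(24 - 216*a) + d*(-72*a^2 + 26*a - 2) - 2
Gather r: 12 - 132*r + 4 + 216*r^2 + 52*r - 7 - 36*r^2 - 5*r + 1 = 180*r^2 - 85*r + 10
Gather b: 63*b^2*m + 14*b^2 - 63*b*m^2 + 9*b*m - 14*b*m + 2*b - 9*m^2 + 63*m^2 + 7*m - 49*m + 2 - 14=b^2*(63*m + 14) + b*(-63*m^2 - 5*m + 2) + 54*m^2 - 42*m - 12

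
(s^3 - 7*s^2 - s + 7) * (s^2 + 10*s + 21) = s^5 + 3*s^4 - 50*s^3 - 150*s^2 + 49*s + 147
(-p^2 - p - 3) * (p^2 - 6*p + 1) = -p^4 + 5*p^3 + 2*p^2 + 17*p - 3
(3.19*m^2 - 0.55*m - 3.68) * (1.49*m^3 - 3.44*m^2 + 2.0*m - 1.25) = 4.7531*m^5 - 11.7931*m^4 + 2.7888*m^3 + 7.5717*m^2 - 6.6725*m + 4.6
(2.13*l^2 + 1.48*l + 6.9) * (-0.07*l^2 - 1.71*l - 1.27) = -0.1491*l^4 - 3.7459*l^3 - 5.7189*l^2 - 13.6786*l - 8.763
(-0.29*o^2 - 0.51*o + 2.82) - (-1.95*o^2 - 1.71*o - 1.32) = 1.66*o^2 + 1.2*o + 4.14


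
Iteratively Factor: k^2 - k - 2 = (k + 1)*(k - 2)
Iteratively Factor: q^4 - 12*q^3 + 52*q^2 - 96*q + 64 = (q - 4)*(q^3 - 8*q^2 + 20*q - 16) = (q - 4)^2*(q^2 - 4*q + 4) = (q - 4)^2*(q - 2)*(q - 2)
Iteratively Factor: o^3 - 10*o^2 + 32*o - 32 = (o - 4)*(o^2 - 6*o + 8) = (o - 4)^2*(o - 2)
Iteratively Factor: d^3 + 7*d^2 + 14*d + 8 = (d + 4)*(d^2 + 3*d + 2) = (d + 1)*(d + 4)*(d + 2)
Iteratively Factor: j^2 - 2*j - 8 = (j - 4)*(j + 2)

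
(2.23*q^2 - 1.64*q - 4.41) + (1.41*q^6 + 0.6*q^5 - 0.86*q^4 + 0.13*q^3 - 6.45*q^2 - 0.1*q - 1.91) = 1.41*q^6 + 0.6*q^5 - 0.86*q^4 + 0.13*q^3 - 4.22*q^2 - 1.74*q - 6.32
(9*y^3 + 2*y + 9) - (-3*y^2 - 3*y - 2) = 9*y^3 + 3*y^2 + 5*y + 11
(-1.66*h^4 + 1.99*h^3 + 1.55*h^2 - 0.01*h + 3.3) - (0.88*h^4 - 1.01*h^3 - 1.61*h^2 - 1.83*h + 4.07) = -2.54*h^4 + 3.0*h^3 + 3.16*h^2 + 1.82*h - 0.77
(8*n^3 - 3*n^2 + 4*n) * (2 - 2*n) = -16*n^4 + 22*n^3 - 14*n^2 + 8*n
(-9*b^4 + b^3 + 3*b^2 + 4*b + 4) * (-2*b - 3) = 18*b^5 + 25*b^4 - 9*b^3 - 17*b^2 - 20*b - 12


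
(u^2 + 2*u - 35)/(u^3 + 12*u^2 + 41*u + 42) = (u - 5)/(u^2 + 5*u + 6)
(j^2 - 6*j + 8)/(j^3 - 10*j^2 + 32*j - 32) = 1/(j - 4)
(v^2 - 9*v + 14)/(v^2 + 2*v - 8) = (v - 7)/(v + 4)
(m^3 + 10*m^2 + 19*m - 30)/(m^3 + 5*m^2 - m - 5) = (m + 6)/(m + 1)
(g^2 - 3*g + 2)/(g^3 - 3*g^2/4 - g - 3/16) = 16*(-g^2 + 3*g - 2)/(-16*g^3 + 12*g^2 + 16*g + 3)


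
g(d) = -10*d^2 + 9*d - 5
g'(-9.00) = 189.00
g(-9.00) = -896.00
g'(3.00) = -51.00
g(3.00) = -68.00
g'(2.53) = -41.60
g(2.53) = -46.24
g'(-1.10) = 31.00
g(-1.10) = -27.00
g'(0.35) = 2.00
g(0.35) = -3.08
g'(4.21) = -75.20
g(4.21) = -144.35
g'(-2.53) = 59.60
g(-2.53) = -91.78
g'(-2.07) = 50.40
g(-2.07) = -66.48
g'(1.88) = -28.60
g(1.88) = -23.42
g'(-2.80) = 65.00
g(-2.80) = -108.60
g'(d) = 9 - 20*d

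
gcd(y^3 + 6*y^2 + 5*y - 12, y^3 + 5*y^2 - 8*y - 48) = y + 4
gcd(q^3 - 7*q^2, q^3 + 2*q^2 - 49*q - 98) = q - 7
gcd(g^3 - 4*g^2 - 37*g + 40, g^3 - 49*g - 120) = g^2 - 3*g - 40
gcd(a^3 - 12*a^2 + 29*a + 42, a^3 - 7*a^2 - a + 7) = a^2 - 6*a - 7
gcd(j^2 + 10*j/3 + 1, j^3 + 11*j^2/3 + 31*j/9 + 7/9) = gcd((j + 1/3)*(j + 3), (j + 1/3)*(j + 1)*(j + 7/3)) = j + 1/3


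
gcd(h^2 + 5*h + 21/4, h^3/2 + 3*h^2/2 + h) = 1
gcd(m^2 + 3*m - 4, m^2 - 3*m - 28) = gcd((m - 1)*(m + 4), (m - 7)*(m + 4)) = m + 4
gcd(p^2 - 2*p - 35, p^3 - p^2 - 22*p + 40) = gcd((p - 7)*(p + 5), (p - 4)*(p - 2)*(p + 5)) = p + 5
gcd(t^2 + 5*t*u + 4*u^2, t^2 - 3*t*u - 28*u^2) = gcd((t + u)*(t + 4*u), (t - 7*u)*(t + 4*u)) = t + 4*u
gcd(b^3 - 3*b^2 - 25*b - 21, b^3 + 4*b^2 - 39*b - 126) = b + 3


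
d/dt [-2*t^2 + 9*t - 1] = 9 - 4*t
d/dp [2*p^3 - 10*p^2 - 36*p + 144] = 6*p^2 - 20*p - 36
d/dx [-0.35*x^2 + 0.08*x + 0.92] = 0.08 - 0.7*x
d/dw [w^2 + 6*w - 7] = 2*w + 6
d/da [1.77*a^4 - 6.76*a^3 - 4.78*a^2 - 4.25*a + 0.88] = 7.08*a^3 - 20.28*a^2 - 9.56*a - 4.25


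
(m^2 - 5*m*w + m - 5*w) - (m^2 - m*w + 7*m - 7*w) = -4*m*w - 6*m + 2*w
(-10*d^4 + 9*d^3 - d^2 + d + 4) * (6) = -60*d^4 + 54*d^3 - 6*d^2 + 6*d + 24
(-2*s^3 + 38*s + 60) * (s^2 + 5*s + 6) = -2*s^5 - 10*s^4 + 26*s^3 + 250*s^2 + 528*s + 360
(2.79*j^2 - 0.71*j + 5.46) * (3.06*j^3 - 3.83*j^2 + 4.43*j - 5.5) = 8.5374*j^5 - 12.8583*j^4 + 31.7866*j^3 - 39.4021*j^2 + 28.0928*j - 30.03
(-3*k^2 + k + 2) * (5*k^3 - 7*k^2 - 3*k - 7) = -15*k^5 + 26*k^4 + 12*k^3 + 4*k^2 - 13*k - 14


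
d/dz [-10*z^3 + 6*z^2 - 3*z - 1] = -30*z^2 + 12*z - 3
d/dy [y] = 1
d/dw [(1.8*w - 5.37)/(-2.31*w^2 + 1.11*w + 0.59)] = (4.158*w^2 - 24.8094*w + 7.0227)/(5.3361*w^4 - 5.1282*w^3 - 1.4937*w^2 + 1.3098*w + 0.3481)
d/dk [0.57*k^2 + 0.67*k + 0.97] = 1.14*k + 0.67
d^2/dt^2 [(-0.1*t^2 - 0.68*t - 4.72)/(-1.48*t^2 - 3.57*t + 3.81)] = (1.922224*t^3 + 65.415408*t^2 + 172.637856*t + 194.94366)/(3.241792*t^6 + 23.459184*t^5 + 31.551084*t^4 - 75.283803*t^3 - 81.222723*t^2 + 155.467431*t - 55.306341)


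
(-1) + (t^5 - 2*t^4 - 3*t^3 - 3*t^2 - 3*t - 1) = t^5 - 2*t^4 - 3*t^3 - 3*t^2 - 3*t - 2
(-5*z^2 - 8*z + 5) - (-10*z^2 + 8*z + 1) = 5*z^2 - 16*z + 4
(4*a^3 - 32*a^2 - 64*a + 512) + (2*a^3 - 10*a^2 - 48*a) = 6*a^3 - 42*a^2 - 112*a + 512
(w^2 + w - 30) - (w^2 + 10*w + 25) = -9*w - 55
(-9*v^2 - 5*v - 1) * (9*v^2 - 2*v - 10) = -81*v^4 - 27*v^3 + 91*v^2 + 52*v + 10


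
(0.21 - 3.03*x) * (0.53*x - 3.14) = -1.6059*x^2 + 9.6255*x - 0.6594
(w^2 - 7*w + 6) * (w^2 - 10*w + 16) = w^4 - 17*w^3 + 92*w^2 - 172*w + 96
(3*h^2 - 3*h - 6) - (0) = 3*h^2 - 3*h - 6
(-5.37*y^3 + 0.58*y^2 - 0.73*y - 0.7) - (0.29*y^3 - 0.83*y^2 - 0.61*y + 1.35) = -5.66*y^3 + 1.41*y^2 - 0.12*y - 2.05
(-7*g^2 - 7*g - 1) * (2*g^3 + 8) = -14*g^5 - 14*g^4 - 2*g^3 - 56*g^2 - 56*g - 8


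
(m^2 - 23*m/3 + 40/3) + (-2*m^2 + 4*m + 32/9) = -m^2 - 11*m/3 + 152/9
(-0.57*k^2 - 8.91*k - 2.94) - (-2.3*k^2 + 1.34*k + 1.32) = 1.73*k^2 - 10.25*k - 4.26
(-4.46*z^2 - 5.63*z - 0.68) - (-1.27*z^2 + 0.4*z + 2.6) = -3.19*z^2 - 6.03*z - 3.28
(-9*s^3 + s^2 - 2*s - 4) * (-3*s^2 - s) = 27*s^5 + 6*s^4 + 5*s^3 + 14*s^2 + 4*s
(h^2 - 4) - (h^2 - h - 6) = h + 2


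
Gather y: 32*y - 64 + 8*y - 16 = 40*y - 80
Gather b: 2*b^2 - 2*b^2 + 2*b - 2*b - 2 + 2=0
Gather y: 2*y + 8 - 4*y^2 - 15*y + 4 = -4*y^2 - 13*y + 12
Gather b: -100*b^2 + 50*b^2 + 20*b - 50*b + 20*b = -50*b^2 - 10*b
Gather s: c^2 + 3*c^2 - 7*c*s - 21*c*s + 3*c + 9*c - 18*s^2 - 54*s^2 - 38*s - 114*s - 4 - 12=4*c^2 + 12*c - 72*s^2 + s*(-28*c - 152) - 16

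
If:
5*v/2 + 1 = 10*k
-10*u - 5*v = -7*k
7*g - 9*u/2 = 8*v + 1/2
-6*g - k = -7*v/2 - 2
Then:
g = 3909/6590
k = 150/659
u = -316/3295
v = 1682/3295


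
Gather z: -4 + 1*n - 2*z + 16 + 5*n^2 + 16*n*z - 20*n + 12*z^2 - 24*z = 5*n^2 - 19*n + 12*z^2 + z*(16*n - 26) + 12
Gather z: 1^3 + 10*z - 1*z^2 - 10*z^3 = -10*z^3 - z^2 + 10*z + 1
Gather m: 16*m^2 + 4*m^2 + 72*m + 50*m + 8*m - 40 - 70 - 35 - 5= 20*m^2 + 130*m - 150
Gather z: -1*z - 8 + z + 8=0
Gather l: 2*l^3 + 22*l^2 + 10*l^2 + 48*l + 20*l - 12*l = 2*l^3 + 32*l^2 + 56*l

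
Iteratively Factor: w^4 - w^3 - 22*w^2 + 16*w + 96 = (w - 3)*(w^3 + 2*w^2 - 16*w - 32) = (w - 3)*(w + 2)*(w^2 - 16) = (w - 4)*(w - 3)*(w + 2)*(w + 4)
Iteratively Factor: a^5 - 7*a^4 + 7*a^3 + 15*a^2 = (a - 3)*(a^4 - 4*a^3 - 5*a^2) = (a - 3)*(a + 1)*(a^3 - 5*a^2) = a*(a - 3)*(a + 1)*(a^2 - 5*a) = a*(a - 5)*(a - 3)*(a + 1)*(a)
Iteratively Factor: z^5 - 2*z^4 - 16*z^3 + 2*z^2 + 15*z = (z - 5)*(z^4 + 3*z^3 - z^2 - 3*z) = (z - 5)*(z - 1)*(z^3 + 4*z^2 + 3*z) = (z - 5)*(z - 1)*(z + 1)*(z^2 + 3*z) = (z - 5)*(z - 1)*(z + 1)*(z + 3)*(z)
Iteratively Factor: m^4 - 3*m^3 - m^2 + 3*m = (m - 1)*(m^3 - 2*m^2 - 3*m) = (m - 1)*(m + 1)*(m^2 - 3*m) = (m - 3)*(m - 1)*(m + 1)*(m)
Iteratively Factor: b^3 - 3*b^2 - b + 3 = (b - 1)*(b^2 - 2*b - 3) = (b - 1)*(b + 1)*(b - 3)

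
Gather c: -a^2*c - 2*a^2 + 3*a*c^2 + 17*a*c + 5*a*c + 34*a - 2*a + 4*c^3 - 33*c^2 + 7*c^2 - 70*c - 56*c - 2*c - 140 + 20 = -2*a^2 + 32*a + 4*c^3 + c^2*(3*a - 26) + c*(-a^2 + 22*a - 128) - 120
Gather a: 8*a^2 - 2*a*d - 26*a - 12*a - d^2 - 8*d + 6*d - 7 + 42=8*a^2 + a*(-2*d - 38) - d^2 - 2*d + 35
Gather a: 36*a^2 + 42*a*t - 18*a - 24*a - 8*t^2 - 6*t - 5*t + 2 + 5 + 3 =36*a^2 + a*(42*t - 42) - 8*t^2 - 11*t + 10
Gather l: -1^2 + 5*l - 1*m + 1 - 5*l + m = 0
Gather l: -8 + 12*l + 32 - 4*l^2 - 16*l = -4*l^2 - 4*l + 24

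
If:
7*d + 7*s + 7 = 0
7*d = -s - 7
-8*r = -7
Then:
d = -1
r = 7/8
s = 0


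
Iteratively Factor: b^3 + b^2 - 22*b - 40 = (b - 5)*(b^2 + 6*b + 8) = (b - 5)*(b + 4)*(b + 2)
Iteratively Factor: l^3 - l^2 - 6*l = (l)*(l^2 - l - 6) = l*(l + 2)*(l - 3)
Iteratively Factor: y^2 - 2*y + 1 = (y - 1)*(y - 1)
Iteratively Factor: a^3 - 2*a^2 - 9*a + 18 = (a + 3)*(a^2 - 5*a + 6) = (a - 3)*(a + 3)*(a - 2)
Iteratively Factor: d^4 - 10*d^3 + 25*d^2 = (d - 5)*(d^3 - 5*d^2) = d*(d - 5)*(d^2 - 5*d) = d*(d - 5)^2*(d)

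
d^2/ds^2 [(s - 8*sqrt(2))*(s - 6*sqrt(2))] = 2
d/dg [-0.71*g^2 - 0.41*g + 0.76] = -1.42*g - 0.41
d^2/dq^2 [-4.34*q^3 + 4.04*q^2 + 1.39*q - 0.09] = 8.08 - 26.04*q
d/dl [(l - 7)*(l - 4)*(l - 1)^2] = 4*l^3 - 39*l^2 + 102*l - 67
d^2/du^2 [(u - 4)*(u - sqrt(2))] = 2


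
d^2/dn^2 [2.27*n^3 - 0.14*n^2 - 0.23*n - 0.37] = 13.62*n - 0.28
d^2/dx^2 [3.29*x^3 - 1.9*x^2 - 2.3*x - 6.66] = 19.74*x - 3.8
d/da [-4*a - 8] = -4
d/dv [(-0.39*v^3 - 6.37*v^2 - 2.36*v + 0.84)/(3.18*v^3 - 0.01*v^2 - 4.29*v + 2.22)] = (4.44089209850063e-16*v^5 + 20.2605*v^4 + 18.3558*v^3 + 16.6927*v^2 - 28.266*v - 1.6356)/(10.1124*v^6 - 0.0636*v^5 - 27.2843*v^4 + 14.205*v^3 + 18.3597*v^2 - 19.0476*v + 4.9284)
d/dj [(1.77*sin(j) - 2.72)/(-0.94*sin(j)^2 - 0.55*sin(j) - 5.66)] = (1.6638*sin(j)^2 - 5.1136*sin(j) - 11.5142)*cos(j)/(0.8836*sin(j)^4 + 1.034*sin(j)^3 + 10.9433*sin(j)^2 + 6.226*sin(j) + 32.0356)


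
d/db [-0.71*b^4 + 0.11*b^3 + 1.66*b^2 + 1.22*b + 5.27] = -2.84*b^3 + 0.33*b^2 + 3.32*b + 1.22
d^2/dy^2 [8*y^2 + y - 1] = 16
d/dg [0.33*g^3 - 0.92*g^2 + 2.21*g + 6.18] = 0.99*g^2 - 1.84*g + 2.21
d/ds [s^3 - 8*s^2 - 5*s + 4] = 3*s^2 - 16*s - 5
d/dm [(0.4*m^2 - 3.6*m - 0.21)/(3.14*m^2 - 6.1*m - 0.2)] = (8.864*m^2 + 1.1588*m - 0.561)/(9.8596*m^4 - 38.308*m^3 + 35.954*m^2 + 2.44*m + 0.04)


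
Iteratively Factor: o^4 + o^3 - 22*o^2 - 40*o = (o + 2)*(o^3 - o^2 - 20*o) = o*(o + 2)*(o^2 - o - 20) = o*(o - 5)*(o + 2)*(o + 4)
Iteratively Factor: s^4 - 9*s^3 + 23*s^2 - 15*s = (s - 3)*(s^3 - 6*s^2 + 5*s) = (s - 5)*(s - 3)*(s^2 - s) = s*(s - 5)*(s - 3)*(s - 1)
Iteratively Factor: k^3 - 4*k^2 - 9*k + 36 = (k - 3)*(k^2 - k - 12) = (k - 4)*(k - 3)*(k + 3)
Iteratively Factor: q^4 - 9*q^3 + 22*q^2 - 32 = (q - 4)*(q^3 - 5*q^2 + 2*q + 8) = (q - 4)*(q + 1)*(q^2 - 6*q + 8) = (q - 4)^2*(q + 1)*(q - 2)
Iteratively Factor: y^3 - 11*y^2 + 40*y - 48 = (y - 3)*(y^2 - 8*y + 16) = (y - 4)*(y - 3)*(y - 4)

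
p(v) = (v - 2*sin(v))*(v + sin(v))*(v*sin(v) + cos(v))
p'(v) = v*(v - 2*sin(v))*(v + sin(v))*cos(v) + (1 - 2*cos(v))*(v + sin(v))*(v*sin(v) + cos(v)) + (v - 2*sin(v))*(v*sin(v) + cos(v))*(cos(v) + 1)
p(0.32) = -0.21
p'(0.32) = -1.29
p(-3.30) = -17.13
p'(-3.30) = 51.19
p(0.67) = -0.89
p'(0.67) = -2.49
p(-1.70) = -1.19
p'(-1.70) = -5.05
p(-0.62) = -0.76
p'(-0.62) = 2.37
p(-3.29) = -16.62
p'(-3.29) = 50.53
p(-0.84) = -1.33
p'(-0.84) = 2.66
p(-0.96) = -1.64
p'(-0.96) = 2.47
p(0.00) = 0.00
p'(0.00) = 0.00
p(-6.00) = -26.88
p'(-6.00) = -210.72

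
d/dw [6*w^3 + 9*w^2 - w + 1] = 18*w^2 + 18*w - 1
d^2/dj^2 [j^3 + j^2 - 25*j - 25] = 6*j + 2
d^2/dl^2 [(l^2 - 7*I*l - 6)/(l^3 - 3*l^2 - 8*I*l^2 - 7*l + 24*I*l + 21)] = (2*l^3 - 36*I*l^2 + l*(-252 - 18*I) - 42 + 606*I)/(l^6 + l^5*(-9 - 21*I) + l^4*(-120 + 189*I) + l^3*(1296 - 224*I) + l^2*(-3969 - 2520*I) + l*(3969 + 9261*I) - 9261*I)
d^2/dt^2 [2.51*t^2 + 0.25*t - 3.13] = 5.02000000000000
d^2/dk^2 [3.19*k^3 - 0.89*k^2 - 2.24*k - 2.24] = 19.14*k - 1.78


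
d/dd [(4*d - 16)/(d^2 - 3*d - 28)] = 4*(-d^2 + 8*d - 40)/(d^4 - 6*d^3 - 47*d^2 + 168*d + 784)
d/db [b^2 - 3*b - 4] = 2*b - 3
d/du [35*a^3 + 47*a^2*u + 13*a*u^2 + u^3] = 47*a^2 + 26*a*u + 3*u^2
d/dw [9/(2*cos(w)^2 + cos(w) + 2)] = 9*(4*cos(w) + 1)*sin(w)/(cos(w) + cos(2*w) + 3)^2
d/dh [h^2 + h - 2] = 2*h + 1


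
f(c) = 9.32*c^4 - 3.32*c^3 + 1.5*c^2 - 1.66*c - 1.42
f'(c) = 37.28*c^3 - 9.96*c^2 + 3.0*c - 1.66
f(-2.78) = 642.78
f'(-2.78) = -887.93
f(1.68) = 58.53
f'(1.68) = 152.04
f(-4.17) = 3090.45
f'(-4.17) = -2890.60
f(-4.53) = 4270.23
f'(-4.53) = -3685.17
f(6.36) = 14443.70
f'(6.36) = 9205.17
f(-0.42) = 0.08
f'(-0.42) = -7.44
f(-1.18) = 26.15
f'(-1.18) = -80.32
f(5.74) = 9527.87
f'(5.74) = 6737.77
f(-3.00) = 861.62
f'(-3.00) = -1106.86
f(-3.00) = 861.62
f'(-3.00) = -1106.86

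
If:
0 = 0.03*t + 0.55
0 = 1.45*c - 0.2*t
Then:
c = -2.53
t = -18.33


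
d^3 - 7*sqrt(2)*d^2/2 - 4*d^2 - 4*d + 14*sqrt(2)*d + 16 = (d - 4)*(d - 4*sqrt(2))*(d + sqrt(2)/2)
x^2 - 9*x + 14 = (x - 7)*(x - 2)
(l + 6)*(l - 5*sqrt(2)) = l^2 - 5*sqrt(2)*l + 6*l - 30*sqrt(2)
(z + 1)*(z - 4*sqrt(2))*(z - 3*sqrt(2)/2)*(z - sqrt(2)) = z^4 - 13*sqrt(2)*z^3/2 + z^3 - 13*sqrt(2)*z^2/2 + 23*z^2 - 12*sqrt(2)*z + 23*z - 12*sqrt(2)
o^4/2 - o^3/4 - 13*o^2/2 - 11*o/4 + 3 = (o/2 + 1/2)*(o - 4)*(o - 1/2)*(o + 3)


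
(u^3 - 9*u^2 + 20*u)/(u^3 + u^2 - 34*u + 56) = u*(u - 5)/(u^2 + 5*u - 14)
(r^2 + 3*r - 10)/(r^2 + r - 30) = (r^2 + 3*r - 10)/(r^2 + r - 30)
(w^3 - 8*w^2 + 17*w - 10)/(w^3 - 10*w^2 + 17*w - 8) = (w^2 - 7*w + 10)/(w^2 - 9*w + 8)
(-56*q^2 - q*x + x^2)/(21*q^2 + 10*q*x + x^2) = (-8*q + x)/(3*q + x)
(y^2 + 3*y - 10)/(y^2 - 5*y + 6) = (y + 5)/(y - 3)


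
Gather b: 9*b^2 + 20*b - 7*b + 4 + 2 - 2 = 9*b^2 + 13*b + 4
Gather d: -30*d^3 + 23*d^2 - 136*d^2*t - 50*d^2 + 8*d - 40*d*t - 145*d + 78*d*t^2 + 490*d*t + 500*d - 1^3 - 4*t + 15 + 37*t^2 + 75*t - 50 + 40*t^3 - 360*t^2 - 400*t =-30*d^3 + d^2*(-136*t - 27) + d*(78*t^2 + 450*t + 363) + 40*t^3 - 323*t^2 - 329*t - 36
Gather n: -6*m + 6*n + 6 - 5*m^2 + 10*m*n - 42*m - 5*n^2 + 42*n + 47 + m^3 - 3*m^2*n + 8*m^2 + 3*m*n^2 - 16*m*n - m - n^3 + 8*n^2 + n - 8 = m^3 + 3*m^2 - 49*m - n^3 + n^2*(3*m + 3) + n*(-3*m^2 - 6*m + 49) + 45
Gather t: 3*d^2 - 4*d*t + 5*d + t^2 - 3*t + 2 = 3*d^2 + 5*d + t^2 + t*(-4*d - 3) + 2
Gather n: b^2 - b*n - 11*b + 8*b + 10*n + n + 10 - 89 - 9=b^2 - 3*b + n*(11 - b) - 88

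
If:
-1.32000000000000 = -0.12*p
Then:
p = 11.00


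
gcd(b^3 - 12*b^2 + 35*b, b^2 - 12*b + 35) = b^2 - 12*b + 35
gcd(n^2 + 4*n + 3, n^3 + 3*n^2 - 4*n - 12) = n + 3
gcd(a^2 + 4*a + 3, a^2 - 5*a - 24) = a + 3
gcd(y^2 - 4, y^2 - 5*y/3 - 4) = 1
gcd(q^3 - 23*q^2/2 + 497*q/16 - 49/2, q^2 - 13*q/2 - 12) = q - 8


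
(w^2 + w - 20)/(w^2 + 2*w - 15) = (w - 4)/(w - 3)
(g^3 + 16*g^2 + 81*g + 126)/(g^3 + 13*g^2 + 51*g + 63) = (g + 6)/(g + 3)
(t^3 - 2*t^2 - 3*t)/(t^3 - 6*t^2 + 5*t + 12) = t/(t - 4)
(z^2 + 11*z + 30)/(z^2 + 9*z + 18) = (z + 5)/(z + 3)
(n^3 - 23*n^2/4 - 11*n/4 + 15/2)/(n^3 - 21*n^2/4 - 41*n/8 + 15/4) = 2*(n - 1)/(2*n - 1)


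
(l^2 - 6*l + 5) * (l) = l^3 - 6*l^2 + 5*l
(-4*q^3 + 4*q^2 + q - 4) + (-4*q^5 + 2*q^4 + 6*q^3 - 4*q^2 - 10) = -4*q^5 + 2*q^4 + 2*q^3 + q - 14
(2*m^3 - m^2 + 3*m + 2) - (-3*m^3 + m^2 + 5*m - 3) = 5*m^3 - 2*m^2 - 2*m + 5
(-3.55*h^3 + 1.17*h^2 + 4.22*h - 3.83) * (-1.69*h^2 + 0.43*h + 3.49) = 5.9995*h^5 - 3.5038*h^4 - 19.0182*h^3 + 12.3706*h^2 + 13.0809*h - 13.3667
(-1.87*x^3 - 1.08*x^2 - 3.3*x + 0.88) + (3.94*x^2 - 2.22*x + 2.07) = -1.87*x^3 + 2.86*x^2 - 5.52*x + 2.95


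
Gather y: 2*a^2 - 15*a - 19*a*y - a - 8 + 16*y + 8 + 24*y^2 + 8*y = 2*a^2 - 16*a + 24*y^2 + y*(24 - 19*a)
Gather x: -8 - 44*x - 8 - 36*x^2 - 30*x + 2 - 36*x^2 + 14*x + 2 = -72*x^2 - 60*x - 12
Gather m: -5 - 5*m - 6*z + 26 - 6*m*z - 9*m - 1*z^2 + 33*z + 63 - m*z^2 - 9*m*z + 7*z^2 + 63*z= m*(-z^2 - 15*z - 14) + 6*z^2 + 90*z + 84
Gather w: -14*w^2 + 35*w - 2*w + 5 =-14*w^2 + 33*w + 5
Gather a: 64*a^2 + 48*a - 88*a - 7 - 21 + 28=64*a^2 - 40*a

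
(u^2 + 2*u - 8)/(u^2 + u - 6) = (u + 4)/(u + 3)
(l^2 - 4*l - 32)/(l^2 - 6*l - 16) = (l + 4)/(l + 2)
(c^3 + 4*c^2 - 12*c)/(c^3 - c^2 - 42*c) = (c - 2)/(c - 7)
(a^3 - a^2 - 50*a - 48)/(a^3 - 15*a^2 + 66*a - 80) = (a^2 + 7*a + 6)/(a^2 - 7*a + 10)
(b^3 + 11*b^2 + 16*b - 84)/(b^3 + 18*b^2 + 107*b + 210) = (b - 2)/(b + 5)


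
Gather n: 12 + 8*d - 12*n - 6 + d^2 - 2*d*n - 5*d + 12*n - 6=d^2 - 2*d*n + 3*d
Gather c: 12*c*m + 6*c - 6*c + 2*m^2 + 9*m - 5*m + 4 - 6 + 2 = 12*c*m + 2*m^2 + 4*m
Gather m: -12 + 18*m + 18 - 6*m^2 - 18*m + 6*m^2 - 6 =0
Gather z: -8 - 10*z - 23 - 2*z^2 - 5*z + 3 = -2*z^2 - 15*z - 28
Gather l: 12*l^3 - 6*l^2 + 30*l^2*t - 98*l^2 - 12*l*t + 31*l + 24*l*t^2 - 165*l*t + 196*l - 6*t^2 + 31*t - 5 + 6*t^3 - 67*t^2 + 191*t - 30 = 12*l^3 + l^2*(30*t - 104) + l*(24*t^2 - 177*t + 227) + 6*t^3 - 73*t^2 + 222*t - 35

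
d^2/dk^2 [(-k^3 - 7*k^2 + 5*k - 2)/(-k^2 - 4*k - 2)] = 2*(-19*k^3 - 12*k^2 + 66*k + 96)/(k^6 + 12*k^5 + 54*k^4 + 112*k^3 + 108*k^2 + 48*k + 8)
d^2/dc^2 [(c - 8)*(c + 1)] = 2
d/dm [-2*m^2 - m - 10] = -4*m - 1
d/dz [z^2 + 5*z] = 2*z + 5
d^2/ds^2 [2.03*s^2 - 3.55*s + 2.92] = 4.06000000000000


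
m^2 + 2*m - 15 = (m - 3)*(m + 5)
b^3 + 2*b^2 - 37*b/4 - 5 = (b - 5/2)*(b + 1/2)*(b + 4)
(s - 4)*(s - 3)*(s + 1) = s^3 - 6*s^2 + 5*s + 12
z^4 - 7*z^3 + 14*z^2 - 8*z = z*(z - 4)*(z - 2)*(z - 1)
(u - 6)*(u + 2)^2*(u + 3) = u^4 + u^3 - 26*u^2 - 84*u - 72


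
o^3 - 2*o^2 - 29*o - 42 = (o - 7)*(o + 2)*(o + 3)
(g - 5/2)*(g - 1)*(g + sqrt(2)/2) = g^3 - 7*g^2/2 + sqrt(2)*g^2/2 - 7*sqrt(2)*g/4 + 5*g/2 + 5*sqrt(2)/4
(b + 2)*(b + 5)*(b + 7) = b^3 + 14*b^2 + 59*b + 70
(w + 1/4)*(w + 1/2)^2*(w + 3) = w^4 + 17*w^3/4 + 17*w^2/4 + 25*w/16 + 3/16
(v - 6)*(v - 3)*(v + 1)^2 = v^4 - 7*v^3 + v^2 + 27*v + 18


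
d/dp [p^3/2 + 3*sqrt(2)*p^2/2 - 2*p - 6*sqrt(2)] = 3*p^2/2 + 3*sqrt(2)*p - 2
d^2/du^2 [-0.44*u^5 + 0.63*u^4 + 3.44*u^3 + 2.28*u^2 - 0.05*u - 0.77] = -8.8*u^3 + 7.56*u^2 + 20.64*u + 4.56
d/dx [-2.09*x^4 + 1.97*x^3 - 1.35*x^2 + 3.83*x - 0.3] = -8.36*x^3 + 5.91*x^2 - 2.7*x + 3.83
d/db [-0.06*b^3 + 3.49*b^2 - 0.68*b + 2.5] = -0.18*b^2 + 6.98*b - 0.68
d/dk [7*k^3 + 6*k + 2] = 21*k^2 + 6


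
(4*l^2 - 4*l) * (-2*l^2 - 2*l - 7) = -8*l^4 - 20*l^2 + 28*l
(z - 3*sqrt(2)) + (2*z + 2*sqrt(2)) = 3*z - sqrt(2)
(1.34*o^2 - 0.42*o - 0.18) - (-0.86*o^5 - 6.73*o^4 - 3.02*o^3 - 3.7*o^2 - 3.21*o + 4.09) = 0.86*o^5 + 6.73*o^4 + 3.02*o^3 + 5.04*o^2 + 2.79*o - 4.27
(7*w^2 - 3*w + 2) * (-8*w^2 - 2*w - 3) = -56*w^4 + 10*w^3 - 31*w^2 + 5*w - 6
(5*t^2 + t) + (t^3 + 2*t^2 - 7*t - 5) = t^3 + 7*t^2 - 6*t - 5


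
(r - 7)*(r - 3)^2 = r^3 - 13*r^2 + 51*r - 63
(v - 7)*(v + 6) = v^2 - v - 42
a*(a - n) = a^2 - a*n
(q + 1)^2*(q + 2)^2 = q^4 + 6*q^3 + 13*q^2 + 12*q + 4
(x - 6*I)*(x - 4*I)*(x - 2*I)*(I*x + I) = I*x^4 + 12*x^3 + I*x^3 + 12*x^2 - 44*I*x^2 - 48*x - 44*I*x - 48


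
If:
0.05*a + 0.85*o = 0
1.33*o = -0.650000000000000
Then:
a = 8.31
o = -0.49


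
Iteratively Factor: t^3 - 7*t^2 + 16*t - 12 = (t - 2)*(t^2 - 5*t + 6) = (t - 2)^2*(t - 3)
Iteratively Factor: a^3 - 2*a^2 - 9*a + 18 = (a + 3)*(a^2 - 5*a + 6) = (a - 3)*(a + 3)*(a - 2)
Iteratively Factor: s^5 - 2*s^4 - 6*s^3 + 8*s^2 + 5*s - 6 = (s + 2)*(s^4 - 4*s^3 + 2*s^2 + 4*s - 3) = (s - 1)*(s + 2)*(s^3 - 3*s^2 - s + 3) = (s - 3)*(s - 1)*(s + 2)*(s^2 - 1) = (s - 3)*(s - 1)^2*(s + 2)*(s + 1)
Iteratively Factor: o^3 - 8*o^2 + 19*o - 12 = (o - 4)*(o^2 - 4*o + 3) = (o - 4)*(o - 3)*(o - 1)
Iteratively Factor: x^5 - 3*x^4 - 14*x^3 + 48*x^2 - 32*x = (x)*(x^4 - 3*x^3 - 14*x^2 + 48*x - 32) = x*(x - 4)*(x^3 + x^2 - 10*x + 8) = x*(x - 4)*(x - 2)*(x^2 + 3*x - 4) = x*(x - 4)*(x - 2)*(x - 1)*(x + 4)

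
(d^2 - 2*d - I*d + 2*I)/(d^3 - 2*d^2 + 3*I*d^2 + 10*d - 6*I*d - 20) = (d - I)/(d^2 + 3*I*d + 10)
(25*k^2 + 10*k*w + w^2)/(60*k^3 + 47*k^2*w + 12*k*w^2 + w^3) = (5*k + w)/(12*k^2 + 7*k*w + w^2)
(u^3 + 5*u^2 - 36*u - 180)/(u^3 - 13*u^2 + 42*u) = (u^2 + 11*u + 30)/(u*(u - 7))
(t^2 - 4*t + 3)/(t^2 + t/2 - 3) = 2*(t^2 - 4*t + 3)/(2*t^2 + t - 6)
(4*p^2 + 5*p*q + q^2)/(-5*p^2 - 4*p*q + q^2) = (-4*p - q)/(5*p - q)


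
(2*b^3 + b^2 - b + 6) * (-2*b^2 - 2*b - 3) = -4*b^5 - 6*b^4 - 6*b^3 - 13*b^2 - 9*b - 18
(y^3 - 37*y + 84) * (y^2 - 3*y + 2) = y^5 - 3*y^4 - 35*y^3 + 195*y^2 - 326*y + 168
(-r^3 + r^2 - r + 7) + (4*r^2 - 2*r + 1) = -r^3 + 5*r^2 - 3*r + 8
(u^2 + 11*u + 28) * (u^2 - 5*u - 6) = u^4 + 6*u^3 - 33*u^2 - 206*u - 168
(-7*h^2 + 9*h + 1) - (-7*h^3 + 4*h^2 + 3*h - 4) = 7*h^3 - 11*h^2 + 6*h + 5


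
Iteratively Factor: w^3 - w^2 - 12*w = (w + 3)*(w^2 - 4*w) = w*(w + 3)*(w - 4)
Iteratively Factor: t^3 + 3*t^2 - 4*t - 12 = (t + 3)*(t^2 - 4) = (t + 2)*(t + 3)*(t - 2)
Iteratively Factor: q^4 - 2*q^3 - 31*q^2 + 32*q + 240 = (q - 5)*(q^3 + 3*q^2 - 16*q - 48) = (q - 5)*(q + 3)*(q^2 - 16) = (q - 5)*(q - 4)*(q + 3)*(q + 4)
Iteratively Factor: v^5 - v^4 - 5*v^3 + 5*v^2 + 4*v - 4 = (v - 1)*(v^4 - 5*v^2 + 4) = (v - 1)^2*(v^3 + v^2 - 4*v - 4) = (v - 1)^2*(v + 1)*(v^2 - 4) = (v - 2)*(v - 1)^2*(v + 1)*(v + 2)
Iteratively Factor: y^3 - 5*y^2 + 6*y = (y)*(y^2 - 5*y + 6) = y*(y - 2)*(y - 3)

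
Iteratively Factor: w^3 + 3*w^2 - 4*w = (w + 4)*(w^2 - w) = w*(w + 4)*(w - 1)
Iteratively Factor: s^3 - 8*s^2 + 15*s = (s)*(s^2 - 8*s + 15) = s*(s - 5)*(s - 3)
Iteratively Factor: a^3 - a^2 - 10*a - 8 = (a - 4)*(a^2 + 3*a + 2) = (a - 4)*(a + 1)*(a + 2)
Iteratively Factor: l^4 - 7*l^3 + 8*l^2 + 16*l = (l + 1)*(l^3 - 8*l^2 + 16*l) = l*(l + 1)*(l^2 - 8*l + 16) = l*(l - 4)*(l + 1)*(l - 4)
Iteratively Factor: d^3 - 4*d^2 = (d)*(d^2 - 4*d) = d^2*(d - 4)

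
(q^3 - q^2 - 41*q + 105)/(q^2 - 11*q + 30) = (q^2 + 4*q - 21)/(q - 6)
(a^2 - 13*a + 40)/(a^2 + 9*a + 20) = (a^2 - 13*a + 40)/(a^2 + 9*a + 20)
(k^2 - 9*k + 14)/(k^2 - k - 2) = (k - 7)/(k + 1)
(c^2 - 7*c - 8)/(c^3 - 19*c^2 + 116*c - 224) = (c + 1)/(c^2 - 11*c + 28)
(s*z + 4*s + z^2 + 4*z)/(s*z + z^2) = (z + 4)/z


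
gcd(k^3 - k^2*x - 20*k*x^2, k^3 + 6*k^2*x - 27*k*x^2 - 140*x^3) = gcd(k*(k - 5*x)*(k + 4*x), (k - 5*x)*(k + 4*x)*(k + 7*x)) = -k^2 + k*x + 20*x^2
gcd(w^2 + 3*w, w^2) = w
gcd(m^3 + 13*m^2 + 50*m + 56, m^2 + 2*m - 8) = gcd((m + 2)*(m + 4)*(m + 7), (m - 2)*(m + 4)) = m + 4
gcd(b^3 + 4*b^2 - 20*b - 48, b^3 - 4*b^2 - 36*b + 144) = b^2 + 2*b - 24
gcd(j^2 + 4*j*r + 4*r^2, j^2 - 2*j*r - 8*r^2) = j + 2*r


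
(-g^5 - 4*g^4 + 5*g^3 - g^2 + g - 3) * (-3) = 3*g^5 + 12*g^4 - 15*g^3 + 3*g^2 - 3*g + 9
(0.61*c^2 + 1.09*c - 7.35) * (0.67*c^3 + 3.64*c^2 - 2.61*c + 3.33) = 0.4087*c^5 + 2.9507*c^4 - 2.549*c^3 - 27.5676*c^2 + 22.8132*c - 24.4755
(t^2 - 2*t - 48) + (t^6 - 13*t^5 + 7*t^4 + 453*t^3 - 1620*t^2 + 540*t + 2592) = t^6 - 13*t^5 + 7*t^4 + 453*t^3 - 1619*t^2 + 538*t + 2544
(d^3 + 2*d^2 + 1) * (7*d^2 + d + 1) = 7*d^5 + 15*d^4 + 3*d^3 + 9*d^2 + d + 1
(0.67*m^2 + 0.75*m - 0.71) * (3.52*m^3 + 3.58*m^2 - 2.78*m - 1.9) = 2.3584*m^5 + 5.0386*m^4 - 1.6768*m^3 - 5.8998*m^2 + 0.5488*m + 1.349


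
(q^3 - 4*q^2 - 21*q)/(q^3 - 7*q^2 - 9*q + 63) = q/(q - 3)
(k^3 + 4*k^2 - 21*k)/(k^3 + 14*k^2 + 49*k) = (k - 3)/(k + 7)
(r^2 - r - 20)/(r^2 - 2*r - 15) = (r + 4)/(r + 3)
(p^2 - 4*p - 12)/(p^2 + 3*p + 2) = (p - 6)/(p + 1)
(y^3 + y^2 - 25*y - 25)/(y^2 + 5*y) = y - 4 - 5/y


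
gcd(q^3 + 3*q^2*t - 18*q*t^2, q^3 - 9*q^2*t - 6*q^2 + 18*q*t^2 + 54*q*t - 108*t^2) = q - 3*t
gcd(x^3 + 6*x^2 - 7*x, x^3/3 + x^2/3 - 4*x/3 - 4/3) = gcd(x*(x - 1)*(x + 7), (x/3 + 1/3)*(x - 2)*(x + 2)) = 1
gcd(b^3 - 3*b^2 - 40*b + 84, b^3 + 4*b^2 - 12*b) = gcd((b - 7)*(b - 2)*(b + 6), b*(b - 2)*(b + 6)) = b^2 + 4*b - 12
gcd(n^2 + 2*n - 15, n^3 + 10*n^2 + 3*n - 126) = n - 3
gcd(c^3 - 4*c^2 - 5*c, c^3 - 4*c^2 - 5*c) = c^3 - 4*c^2 - 5*c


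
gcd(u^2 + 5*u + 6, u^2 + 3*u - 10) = 1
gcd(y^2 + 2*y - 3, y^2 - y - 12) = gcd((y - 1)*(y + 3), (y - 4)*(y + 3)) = y + 3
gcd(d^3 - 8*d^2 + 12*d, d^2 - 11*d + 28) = 1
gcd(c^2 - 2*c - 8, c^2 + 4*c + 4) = c + 2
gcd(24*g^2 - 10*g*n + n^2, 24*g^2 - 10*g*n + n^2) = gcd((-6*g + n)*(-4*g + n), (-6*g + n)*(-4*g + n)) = 24*g^2 - 10*g*n + n^2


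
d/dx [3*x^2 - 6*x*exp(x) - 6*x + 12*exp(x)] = -6*x*exp(x) + 6*x + 6*exp(x) - 6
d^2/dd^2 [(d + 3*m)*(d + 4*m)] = 2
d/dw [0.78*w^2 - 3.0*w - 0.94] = 1.56*w - 3.0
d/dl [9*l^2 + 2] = 18*l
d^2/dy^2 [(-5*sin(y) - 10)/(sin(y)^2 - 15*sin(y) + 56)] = 5*(sin(y)^5 + 23*sin(y)^4 - 428*sin(y)^3 + 830*sin(y)^2 + 5332*sin(y) - 2356)/(sin(y)^2 - 15*sin(y) + 56)^3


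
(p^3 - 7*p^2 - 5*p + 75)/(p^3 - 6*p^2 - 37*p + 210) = (p^2 - 2*p - 15)/(p^2 - p - 42)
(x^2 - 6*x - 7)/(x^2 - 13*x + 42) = (x + 1)/(x - 6)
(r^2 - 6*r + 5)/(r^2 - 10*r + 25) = (r - 1)/(r - 5)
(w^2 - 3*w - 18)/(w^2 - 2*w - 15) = (w - 6)/(w - 5)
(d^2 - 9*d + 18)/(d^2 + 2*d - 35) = (d^2 - 9*d + 18)/(d^2 + 2*d - 35)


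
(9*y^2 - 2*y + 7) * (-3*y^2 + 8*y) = -27*y^4 + 78*y^3 - 37*y^2 + 56*y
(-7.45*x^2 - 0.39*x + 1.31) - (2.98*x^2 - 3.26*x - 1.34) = -10.43*x^2 + 2.87*x + 2.65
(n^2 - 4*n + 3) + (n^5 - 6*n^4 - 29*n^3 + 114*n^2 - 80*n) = n^5 - 6*n^4 - 29*n^3 + 115*n^2 - 84*n + 3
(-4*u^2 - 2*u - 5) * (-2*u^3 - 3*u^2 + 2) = 8*u^5 + 16*u^4 + 16*u^3 + 7*u^2 - 4*u - 10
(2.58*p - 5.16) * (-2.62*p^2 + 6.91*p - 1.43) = -6.7596*p^3 + 31.347*p^2 - 39.345*p + 7.3788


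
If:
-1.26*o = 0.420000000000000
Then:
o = -0.33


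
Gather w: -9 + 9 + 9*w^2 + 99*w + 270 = 9*w^2 + 99*w + 270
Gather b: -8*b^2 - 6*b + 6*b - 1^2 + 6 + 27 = 32 - 8*b^2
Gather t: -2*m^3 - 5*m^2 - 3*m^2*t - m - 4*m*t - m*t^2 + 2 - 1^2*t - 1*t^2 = -2*m^3 - 5*m^2 - m + t^2*(-m - 1) + t*(-3*m^2 - 4*m - 1) + 2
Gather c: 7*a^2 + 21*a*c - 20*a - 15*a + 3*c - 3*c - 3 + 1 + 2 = 7*a^2 + 21*a*c - 35*a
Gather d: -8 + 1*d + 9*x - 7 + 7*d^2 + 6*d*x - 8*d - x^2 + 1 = 7*d^2 + d*(6*x - 7) - x^2 + 9*x - 14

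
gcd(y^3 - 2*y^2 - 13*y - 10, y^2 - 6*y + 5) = y - 5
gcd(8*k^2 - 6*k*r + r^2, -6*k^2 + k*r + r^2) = -2*k + r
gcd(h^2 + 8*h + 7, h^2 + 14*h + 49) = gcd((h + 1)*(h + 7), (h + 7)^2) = h + 7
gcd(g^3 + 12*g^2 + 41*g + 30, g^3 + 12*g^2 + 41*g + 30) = g^3 + 12*g^2 + 41*g + 30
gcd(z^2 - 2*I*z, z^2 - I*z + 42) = 1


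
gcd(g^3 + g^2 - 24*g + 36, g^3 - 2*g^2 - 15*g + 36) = g - 3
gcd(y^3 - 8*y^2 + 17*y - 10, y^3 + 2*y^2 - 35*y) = y - 5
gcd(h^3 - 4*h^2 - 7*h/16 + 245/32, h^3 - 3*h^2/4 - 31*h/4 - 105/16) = h^2 - 9*h/4 - 35/8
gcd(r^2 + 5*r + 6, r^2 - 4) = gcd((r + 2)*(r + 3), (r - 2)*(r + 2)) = r + 2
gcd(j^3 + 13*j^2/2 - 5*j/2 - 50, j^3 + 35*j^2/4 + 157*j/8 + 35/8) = j + 5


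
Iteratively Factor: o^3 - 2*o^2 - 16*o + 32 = (o - 2)*(o^2 - 16) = (o - 2)*(o + 4)*(o - 4)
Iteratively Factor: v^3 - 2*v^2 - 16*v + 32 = (v + 4)*(v^2 - 6*v + 8) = (v - 2)*(v + 4)*(v - 4)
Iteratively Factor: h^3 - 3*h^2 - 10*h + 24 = (h - 4)*(h^2 + h - 6) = (h - 4)*(h + 3)*(h - 2)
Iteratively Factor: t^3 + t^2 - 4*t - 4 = (t + 1)*(t^2 - 4) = (t - 2)*(t + 1)*(t + 2)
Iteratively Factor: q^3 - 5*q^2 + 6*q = (q - 2)*(q^2 - 3*q) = (q - 3)*(q - 2)*(q)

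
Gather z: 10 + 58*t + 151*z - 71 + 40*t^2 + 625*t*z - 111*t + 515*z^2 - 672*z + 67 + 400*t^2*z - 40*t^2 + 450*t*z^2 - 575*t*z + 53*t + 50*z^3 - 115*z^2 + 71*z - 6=50*z^3 + z^2*(450*t + 400) + z*(400*t^2 + 50*t - 450)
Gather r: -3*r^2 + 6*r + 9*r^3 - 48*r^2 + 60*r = 9*r^3 - 51*r^2 + 66*r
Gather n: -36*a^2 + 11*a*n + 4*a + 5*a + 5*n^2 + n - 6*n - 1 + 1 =-36*a^2 + 9*a + 5*n^2 + n*(11*a - 5)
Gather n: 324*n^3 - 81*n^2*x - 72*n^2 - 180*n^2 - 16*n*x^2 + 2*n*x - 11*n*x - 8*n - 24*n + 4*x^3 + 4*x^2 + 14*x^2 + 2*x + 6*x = 324*n^3 + n^2*(-81*x - 252) + n*(-16*x^2 - 9*x - 32) + 4*x^3 + 18*x^2 + 8*x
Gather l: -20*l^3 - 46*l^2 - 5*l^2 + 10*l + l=-20*l^3 - 51*l^2 + 11*l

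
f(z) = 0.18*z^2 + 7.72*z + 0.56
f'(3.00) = 8.80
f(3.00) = 25.34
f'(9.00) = 10.96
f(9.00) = 84.62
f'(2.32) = 8.56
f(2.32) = 19.44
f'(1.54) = 8.27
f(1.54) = 12.88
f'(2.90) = 8.76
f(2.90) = 24.46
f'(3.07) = 8.83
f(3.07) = 25.96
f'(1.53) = 8.27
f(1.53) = 12.79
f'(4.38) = 9.30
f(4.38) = 37.83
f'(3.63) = 9.03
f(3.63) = 30.96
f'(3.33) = 8.92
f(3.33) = 28.26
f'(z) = 0.36*z + 7.72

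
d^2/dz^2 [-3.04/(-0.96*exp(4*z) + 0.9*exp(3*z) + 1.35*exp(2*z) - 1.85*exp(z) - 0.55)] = ((-46.6944*exp(3*z) + 24.624*exp(2*z) + 16.416*exp(z) - 5.624)*(0.96*exp(4*z) - 0.9*exp(3*z) - 1.35*exp(2*z) + 1.85*exp(z) + 0.55) + 3.04*(3.84*exp(3*z) - 2.7*exp(2*z) - 2.7*exp(z) + 1.85)*(7.68*exp(3*z) - 5.4*exp(2*z) - 5.4*exp(z) + 3.7)*exp(z))*exp(z)/(0.96*exp(4*z) - 0.9*exp(3*z) - 1.35*exp(2*z) + 1.85*exp(z) + 0.55)^3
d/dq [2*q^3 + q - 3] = 6*q^2 + 1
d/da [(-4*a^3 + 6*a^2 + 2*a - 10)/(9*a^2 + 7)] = 2*(-18*a^4 - 51*a^2 + 132*a + 7)/(81*a^4 + 126*a^2 + 49)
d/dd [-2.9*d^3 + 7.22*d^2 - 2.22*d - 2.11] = -8.7*d^2 + 14.44*d - 2.22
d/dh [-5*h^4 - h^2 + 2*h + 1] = -20*h^3 - 2*h + 2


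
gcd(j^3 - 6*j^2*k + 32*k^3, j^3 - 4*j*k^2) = j + 2*k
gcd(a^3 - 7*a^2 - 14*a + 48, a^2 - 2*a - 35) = 1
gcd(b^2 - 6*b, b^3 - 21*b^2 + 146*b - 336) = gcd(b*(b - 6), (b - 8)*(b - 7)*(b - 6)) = b - 6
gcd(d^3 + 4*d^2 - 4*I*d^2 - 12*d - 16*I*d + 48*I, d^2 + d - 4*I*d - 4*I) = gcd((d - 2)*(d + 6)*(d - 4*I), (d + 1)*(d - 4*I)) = d - 4*I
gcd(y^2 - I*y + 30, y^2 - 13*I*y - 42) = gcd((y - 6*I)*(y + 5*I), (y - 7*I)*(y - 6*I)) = y - 6*I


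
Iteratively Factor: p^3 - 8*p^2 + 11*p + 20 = (p - 5)*(p^2 - 3*p - 4) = (p - 5)*(p - 4)*(p + 1)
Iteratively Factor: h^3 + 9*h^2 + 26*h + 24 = (h + 2)*(h^2 + 7*h + 12) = (h + 2)*(h + 3)*(h + 4)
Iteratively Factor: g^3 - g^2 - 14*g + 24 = (g + 4)*(g^2 - 5*g + 6) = (g - 3)*(g + 4)*(g - 2)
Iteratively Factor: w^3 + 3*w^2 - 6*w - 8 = (w - 2)*(w^2 + 5*w + 4) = (w - 2)*(w + 1)*(w + 4)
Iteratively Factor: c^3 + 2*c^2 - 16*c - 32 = (c + 2)*(c^2 - 16) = (c + 2)*(c + 4)*(c - 4)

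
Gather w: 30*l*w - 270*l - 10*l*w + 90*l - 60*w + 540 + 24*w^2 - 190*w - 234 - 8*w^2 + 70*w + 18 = -180*l + 16*w^2 + w*(20*l - 180) + 324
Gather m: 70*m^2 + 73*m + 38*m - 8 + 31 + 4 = 70*m^2 + 111*m + 27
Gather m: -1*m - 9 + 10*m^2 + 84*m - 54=10*m^2 + 83*m - 63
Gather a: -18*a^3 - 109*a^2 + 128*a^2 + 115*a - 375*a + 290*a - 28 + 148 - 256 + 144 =-18*a^3 + 19*a^2 + 30*a + 8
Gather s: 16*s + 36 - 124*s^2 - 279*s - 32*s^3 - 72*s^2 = -32*s^3 - 196*s^2 - 263*s + 36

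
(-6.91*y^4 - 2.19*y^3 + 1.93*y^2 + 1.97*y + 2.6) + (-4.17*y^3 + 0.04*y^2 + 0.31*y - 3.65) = -6.91*y^4 - 6.36*y^3 + 1.97*y^2 + 2.28*y - 1.05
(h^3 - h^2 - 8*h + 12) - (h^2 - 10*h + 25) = h^3 - 2*h^2 + 2*h - 13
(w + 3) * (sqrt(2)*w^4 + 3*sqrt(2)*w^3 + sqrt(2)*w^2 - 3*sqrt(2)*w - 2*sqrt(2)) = sqrt(2)*w^5 + 6*sqrt(2)*w^4 + 10*sqrt(2)*w^3 - 11*sqrt(2)*w - 6*sqrt(2)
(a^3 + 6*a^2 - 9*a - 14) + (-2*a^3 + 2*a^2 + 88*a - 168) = -a^3 + 8*a^2 + 79*a - 182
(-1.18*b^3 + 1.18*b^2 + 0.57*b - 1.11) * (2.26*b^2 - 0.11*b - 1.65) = -2.6668*b^5 + 2.7966*b^4 + 3.1054*b^3 - 4.5183*b^2 - 0.8184*b + 1.8315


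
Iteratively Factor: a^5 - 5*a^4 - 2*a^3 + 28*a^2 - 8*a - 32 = (a - 4)*(a^4 - a^3 - 6*a^2 + 4*a + 8) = (a - 4)*(a + 2)*(a^3 - 3*a^2 + 4) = (a - 4)*(a - 2)*(a + 2)*(a^2 - a - 2) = (a - 4)*(a - 2)^2*(a + 2)*(a + 1)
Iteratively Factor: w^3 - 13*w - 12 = (w - 4)*(w^2 + 4*w + 3) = (w - 4)*(w + 3)*(w + 1)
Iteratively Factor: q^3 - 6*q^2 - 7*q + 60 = (q + 3)*(q^2 - 9*q + 20) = (q - 5)*(q + 3)*(q - 4)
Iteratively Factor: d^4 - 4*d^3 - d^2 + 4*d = (d + 1)*(d^3 - 5*d^2 + 4*d) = (d - 1)*(d + 1)*(d^2 - 4*d) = d*(d - 1)*(d + 1)*(d - 4)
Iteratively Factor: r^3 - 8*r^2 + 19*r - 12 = (r - 3)*(r^2 - 5*r + 4) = (r - 3)*(r - 1)*(r - 4)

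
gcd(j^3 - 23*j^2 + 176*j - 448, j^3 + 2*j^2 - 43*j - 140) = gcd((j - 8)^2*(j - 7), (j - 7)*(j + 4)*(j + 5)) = j - 7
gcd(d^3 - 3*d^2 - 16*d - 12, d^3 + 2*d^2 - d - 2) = d^2 + 3*d + 2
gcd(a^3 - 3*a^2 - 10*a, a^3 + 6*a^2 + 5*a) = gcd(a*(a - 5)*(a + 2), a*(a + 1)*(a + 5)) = a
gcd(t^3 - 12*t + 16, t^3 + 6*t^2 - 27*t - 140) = t + 4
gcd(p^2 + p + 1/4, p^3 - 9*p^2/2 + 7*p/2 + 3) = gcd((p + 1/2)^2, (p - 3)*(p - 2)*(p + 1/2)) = p + 1/2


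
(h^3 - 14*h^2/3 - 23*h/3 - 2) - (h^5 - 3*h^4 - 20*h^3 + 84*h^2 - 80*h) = -h^5 + 3*h^4 + 21*h^3 - 266*h^2/3 + 217*h/3 - 2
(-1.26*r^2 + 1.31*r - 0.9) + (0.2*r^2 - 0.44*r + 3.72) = -1.06*r^2 + 0.87*r + 2.82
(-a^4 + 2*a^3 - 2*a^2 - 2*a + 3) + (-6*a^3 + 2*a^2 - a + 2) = -a^4 - 4*a^3 - 3*a + 5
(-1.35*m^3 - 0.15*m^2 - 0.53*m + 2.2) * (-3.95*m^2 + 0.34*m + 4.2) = 5.3325*m^5 + 0.1335*m^4 - 3.6275*m^3 - 9.5002*m^2 - 1.478*m + 9.24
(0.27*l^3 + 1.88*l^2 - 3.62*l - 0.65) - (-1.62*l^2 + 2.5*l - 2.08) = 0.27*l^3 + 3.5*l^2 - 6.12*l + 1.43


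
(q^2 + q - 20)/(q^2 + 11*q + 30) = (q - 4)/(q + 6)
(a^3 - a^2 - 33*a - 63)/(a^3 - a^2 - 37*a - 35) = (a^2 + 6*a + 9)/(a^2 + 6*a + 5)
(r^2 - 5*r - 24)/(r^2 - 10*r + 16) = (r + 3)/(r - 2)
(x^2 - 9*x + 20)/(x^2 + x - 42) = (x^2 - 9*x + 20)/(x^2 + x - 42)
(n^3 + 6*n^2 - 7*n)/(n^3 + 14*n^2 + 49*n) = (n - 1)/(n + 7)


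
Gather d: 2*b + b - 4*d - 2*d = 3*b - 6*d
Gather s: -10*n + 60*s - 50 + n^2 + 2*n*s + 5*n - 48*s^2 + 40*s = n^2 - 5*n - 48*s^2 + s*(2*n + 100) - 50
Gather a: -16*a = -16*a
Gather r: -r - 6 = -r - 6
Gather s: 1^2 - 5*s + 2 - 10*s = 3 - 15*s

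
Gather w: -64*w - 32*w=-96*w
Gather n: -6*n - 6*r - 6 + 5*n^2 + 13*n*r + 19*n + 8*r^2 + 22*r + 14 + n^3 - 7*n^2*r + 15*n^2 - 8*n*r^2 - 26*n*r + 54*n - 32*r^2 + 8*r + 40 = n^3 + n^2*(20 - 7*r) + n*(-8*r^2 - 13*r + 67) - 24*r^2 + 24*r + 48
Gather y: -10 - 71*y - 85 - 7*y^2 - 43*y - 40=-7*y^2 - 114*y - 135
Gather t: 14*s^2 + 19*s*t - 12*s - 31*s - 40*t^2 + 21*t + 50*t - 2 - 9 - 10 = 14*s^2 - 43*s - 40*t^2 + t*(19*s + 71) - 21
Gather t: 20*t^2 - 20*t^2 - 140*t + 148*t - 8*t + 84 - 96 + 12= 0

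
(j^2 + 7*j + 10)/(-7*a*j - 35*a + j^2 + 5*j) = (-j - 2)/(7*a - j)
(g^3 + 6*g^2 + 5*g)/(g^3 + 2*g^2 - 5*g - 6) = g*(g + 5)/(g^2 + g - 6)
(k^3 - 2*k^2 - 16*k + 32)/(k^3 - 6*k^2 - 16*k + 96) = (k - 2)/(k - 6)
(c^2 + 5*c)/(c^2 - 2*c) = (c + 5)/(c - 2)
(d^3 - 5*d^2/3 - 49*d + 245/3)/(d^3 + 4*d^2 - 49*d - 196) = (d - 5/3)/(d + 4)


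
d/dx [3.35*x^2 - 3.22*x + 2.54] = 6.7*x - 3.22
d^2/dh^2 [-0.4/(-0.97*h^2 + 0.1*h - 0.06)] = (-0.75272*h^2 + 0.0776*h + 0.4*(1.94*h - 0.1)*(3.88*h - 0.2) - 0.04656)/(0.97*h^2 - 0.1*h + 0.06)^3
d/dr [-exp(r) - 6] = -exp(r)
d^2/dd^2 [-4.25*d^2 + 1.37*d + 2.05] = -8.50000000000000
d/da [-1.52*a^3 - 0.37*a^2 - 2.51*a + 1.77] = -4.56*a^2 - 0.74*a - 2.51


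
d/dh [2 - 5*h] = -5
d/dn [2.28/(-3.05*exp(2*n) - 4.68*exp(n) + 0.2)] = (13.908*exp(n) + 10.6704)*exp(n)/(3.05*exp(2*n) + 4.68*exp(n) - 0.2)^2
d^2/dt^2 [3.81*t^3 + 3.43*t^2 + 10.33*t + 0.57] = 22.86*t + 6.86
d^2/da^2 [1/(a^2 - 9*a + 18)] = 2*(-a^2 + 9*a + (2*a - 9)^2 - 18)/(a^2 - 9*a + 18)^3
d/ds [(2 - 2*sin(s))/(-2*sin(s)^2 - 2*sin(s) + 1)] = 2*(4*sin(s) + cos(2*s))*cos(s)/(2*sin(s) - cos(2*s))^2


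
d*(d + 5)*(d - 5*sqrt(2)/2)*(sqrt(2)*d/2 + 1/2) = sqrt(2)*d^4/2 - 2*d^3 + 5*sqrt(2)*d^3/2 - 10*d^2 - 5*sqrt(2)*d^2/4 - 25*sqrt(2)*d/4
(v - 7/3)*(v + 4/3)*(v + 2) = v^3 + v^2 - 46*v/9 - 56/9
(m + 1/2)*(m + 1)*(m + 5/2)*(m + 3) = m^4 + 7*m^3 + 65*m^2/4 + 14*m + 15/4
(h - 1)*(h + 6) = h^2 + 5*h - 6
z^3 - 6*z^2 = z^2*(z - 6)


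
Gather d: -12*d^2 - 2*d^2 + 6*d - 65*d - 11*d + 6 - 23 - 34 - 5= -14*d^2 - 70*d - 56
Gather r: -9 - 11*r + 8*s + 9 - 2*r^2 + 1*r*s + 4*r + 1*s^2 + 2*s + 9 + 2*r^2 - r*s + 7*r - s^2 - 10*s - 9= 0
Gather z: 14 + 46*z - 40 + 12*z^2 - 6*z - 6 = 12*z^2 + 40*z - 32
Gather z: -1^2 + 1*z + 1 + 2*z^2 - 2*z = 2*z^2 - z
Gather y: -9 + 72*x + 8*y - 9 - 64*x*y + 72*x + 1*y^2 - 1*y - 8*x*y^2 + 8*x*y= 144*x + y^2*(1 - 8*x) + y*(7 - 56*x) - 18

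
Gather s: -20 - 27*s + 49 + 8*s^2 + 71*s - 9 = 8*s^2 + 44*s + 20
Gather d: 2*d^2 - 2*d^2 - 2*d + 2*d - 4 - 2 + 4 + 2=0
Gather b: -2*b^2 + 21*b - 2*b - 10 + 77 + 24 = -2*b^2 + 19*b + 91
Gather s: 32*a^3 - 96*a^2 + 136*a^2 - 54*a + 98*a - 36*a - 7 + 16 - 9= 32*a^3 + 40*a^2 + 8*a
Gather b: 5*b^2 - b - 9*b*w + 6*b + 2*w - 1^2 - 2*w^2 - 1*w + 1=5*b^2 + b*(5 - 9*w) - 2*w^2 + w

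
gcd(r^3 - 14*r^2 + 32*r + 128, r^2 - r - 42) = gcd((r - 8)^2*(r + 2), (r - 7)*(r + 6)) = 1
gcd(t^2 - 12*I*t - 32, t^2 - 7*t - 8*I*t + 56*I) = t - 8*I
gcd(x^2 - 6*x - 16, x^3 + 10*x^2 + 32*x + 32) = x + 2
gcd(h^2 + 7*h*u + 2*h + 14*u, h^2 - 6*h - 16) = h + 2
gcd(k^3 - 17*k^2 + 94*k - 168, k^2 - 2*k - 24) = k - 6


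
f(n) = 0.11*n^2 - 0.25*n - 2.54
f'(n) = 0.22*n - 0.25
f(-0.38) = -2.43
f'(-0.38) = -0.33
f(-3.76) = -0.04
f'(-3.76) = -1.08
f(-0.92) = -2.22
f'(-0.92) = -0.45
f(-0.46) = -2.40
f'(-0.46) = -0.35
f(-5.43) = 2.06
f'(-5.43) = -1.44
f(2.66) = -2.43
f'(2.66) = 0.34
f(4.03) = -1.76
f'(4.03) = 0.64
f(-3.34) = -0.48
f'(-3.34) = -0.98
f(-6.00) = 2.92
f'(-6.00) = -1.57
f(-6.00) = 2.92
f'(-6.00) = -1.57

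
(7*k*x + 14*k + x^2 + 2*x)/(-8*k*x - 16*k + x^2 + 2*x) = (7*k + x)/(-8*k + x)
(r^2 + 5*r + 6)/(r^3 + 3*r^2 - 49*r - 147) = (r + 2)/(r^2 - 49)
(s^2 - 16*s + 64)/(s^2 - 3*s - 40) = (s - 8)/(s + 5)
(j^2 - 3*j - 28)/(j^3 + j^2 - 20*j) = (j^2 - 3*j - 28)/(j*(j^2 + j - 20))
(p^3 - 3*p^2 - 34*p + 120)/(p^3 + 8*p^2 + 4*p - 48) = (p^2 - 9*p + 20)/(p^2 + 2*p - 8)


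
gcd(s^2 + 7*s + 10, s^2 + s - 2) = s + 2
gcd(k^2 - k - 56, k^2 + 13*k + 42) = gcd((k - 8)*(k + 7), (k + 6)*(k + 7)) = k + 7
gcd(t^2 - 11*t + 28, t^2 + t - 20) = t - 4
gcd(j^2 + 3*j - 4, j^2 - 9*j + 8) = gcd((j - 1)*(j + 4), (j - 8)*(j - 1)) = j - 1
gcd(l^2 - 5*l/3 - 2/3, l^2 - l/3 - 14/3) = 1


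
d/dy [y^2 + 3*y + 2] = 2*y + 3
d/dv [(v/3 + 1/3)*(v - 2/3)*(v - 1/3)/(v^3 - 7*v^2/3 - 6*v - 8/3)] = (-63*v^2 - 156*v + 92)/(9*(9*v^4 - 60*v^3 + 52*v^2 + 160*v + 64))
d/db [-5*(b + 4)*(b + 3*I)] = -10*b - 20 - 15*I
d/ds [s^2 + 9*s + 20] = 2*s + 9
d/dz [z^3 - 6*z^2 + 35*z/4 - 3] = 3*z^2 - 12*z + 35/4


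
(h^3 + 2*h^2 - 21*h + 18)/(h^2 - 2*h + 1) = (h^2 + 3*h - 18)/(h - 1)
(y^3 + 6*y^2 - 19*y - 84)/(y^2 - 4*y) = y + 10 + 21/y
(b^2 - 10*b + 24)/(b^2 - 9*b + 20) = (b - 6)/(b - 5)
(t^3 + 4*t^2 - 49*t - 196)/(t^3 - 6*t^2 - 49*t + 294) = (t + 4)/(t - 6)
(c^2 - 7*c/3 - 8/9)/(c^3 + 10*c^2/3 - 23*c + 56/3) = (c + 1/3)/(c^2 + 6*c - 7)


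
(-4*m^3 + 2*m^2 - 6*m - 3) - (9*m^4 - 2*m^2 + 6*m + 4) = -9*m^4 - 4*m^3 + 4*m^2 - 12*m - 7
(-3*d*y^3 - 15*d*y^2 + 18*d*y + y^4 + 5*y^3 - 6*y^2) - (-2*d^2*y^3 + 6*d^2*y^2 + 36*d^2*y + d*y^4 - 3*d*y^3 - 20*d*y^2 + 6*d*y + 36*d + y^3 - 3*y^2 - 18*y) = 2*d^2*y^3 - 6*d^2*y^2 - 36*d^2*y - d*y^4 + 5*d*y^2 + 12*d*y - 36*d + y^4 + 4*y^3 - 3*y^2 + 18*y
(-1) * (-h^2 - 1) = h^2 + 1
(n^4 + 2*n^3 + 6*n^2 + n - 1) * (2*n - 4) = 2*n^5 + 4*n^3 - 22*n^2 - 6*n + 4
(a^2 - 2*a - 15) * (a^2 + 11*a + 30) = a^4 + 9*a^3 - 7*a^2 - 225*a - 450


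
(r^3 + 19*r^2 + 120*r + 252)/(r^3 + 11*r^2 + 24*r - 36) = (r + 7)/(r - 1)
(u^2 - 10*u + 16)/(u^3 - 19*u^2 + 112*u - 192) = (u - 2)/(u^2 - 11*u + 24)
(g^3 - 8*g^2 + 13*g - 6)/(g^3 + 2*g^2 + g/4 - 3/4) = 4*(g^3 - 8*g^2 + 13*g - 6)/(4*g^3 + 8*g^2 + g - 3)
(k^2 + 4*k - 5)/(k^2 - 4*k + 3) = (k + 5)/(k - 3)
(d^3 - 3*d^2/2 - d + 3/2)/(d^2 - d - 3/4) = 2*(d^2 - 1)/(2*d + 1)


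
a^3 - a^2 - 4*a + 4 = (a - 2)*(a - 1)*(a + 2)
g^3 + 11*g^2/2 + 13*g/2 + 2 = (g + 1/2)*(g + 1)*(g + 4)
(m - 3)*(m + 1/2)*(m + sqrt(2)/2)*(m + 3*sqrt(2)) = m^4 - 5*m^3/2 + 7*sqrt(2)*m^3/2 - 35*sqrt(2)*m^2/4 + 3*m^2/2 - 15*m/2 - 21*sqrt(2)*m/4 - 9/2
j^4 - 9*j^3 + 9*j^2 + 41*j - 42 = (j - 7)*(j - 3)*(j - 1)*(j + 2)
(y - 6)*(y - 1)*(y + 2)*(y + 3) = y^4 - 2*y^3 - 23*y^2 - 12*y + 36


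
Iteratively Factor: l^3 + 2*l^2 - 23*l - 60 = (l + 3)*(l^2 - l - 20) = (l + 3)*(l + 4)*(l - 5)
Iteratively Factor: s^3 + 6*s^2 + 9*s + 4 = (s + 4)*(s^2 + 2*s + 1) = (s + 1)*(s + 4)*(s + 1)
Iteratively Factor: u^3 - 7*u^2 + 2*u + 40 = (u - 4)*(u^2 - 3*u - 10) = (u - 5)*(u - 4)*(u + 2)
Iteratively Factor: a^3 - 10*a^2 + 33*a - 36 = (a - 3)*(a^2 - 7*a + 12) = (a - 3)^2*(a - 4)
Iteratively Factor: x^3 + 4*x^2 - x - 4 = (x + 4)*(x^2 - 1) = (x + 1)*(x + 4)*(x - 1)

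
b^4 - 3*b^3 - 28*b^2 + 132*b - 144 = (b - 4)*(b - 3)*(b - 2)*(b + 6)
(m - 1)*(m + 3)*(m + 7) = m^3 + 9*m^2 + 11*m - 21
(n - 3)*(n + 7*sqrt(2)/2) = n^2 - 3*n + 7*sqrt(2)*n/2 - 21*sqrt(2)/2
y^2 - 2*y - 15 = (y - 5)*(y + 3)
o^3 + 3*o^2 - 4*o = o*(o - 1)*(o + 4)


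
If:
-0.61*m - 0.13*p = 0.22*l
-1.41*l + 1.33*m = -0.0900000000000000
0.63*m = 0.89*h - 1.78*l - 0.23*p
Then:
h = 0.0830955753126758 - 0.154127631949609*p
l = 0.0476273097943958 - 0.149995662357942*p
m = -0.159017957838119*p - 0.0171770625487985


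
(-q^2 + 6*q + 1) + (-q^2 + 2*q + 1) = -2*q^2 + 8*q + 2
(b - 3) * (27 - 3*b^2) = -3*b^3 + 9*b^2 + 27*b - 81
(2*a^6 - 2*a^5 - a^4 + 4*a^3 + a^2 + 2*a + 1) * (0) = 0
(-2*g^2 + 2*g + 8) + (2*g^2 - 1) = 2*g + 7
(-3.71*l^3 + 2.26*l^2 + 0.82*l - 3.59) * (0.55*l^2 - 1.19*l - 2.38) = -2.0405*l^5 + 5.6579*l^4 + 6.5914*l^3 - 8.3291*l^2 + 2.3205*l + 8.5442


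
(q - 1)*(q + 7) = q^2 + 6*q - 7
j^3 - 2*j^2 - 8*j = j*(j - 4)*(j + 2)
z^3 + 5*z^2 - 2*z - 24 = (z - 2)*(z + 3)*(z + 4)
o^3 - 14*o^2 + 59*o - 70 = (o - 7)*(o - 5)*(o - 2)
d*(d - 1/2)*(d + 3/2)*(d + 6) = d^4 + 7*d^3 + 21*d^2/4 - 9*d/2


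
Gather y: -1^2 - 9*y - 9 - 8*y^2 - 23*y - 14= -8*y^2 - 32*y - 24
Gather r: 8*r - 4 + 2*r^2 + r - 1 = 2*r^2 + 9*r - 5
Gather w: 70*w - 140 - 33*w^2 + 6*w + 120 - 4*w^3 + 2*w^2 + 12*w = -4*w^3 - 31*w^2 + 88*w - 20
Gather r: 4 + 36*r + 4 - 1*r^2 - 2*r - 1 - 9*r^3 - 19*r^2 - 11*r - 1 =-9*r^3 - 20*r^2 + 23*r + 6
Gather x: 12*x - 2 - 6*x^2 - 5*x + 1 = -6*x^2 + 7*x - 1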